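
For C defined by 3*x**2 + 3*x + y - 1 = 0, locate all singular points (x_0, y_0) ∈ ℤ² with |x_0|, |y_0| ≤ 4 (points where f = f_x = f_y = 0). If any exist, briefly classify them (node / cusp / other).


No singular points in the scanned grid; C is smooth there.

Compute partial derivatives:
  f_x = 6*x + 3.
  f_y = 1.
f_y = 1 is a nonzero constant, so f_y never vanishes: no point (x, y) can satisfy f = f_x = f_y = 0. In particular no (x, y) ∈ {−4, ..., 4}² is singular; the curve is smooth.


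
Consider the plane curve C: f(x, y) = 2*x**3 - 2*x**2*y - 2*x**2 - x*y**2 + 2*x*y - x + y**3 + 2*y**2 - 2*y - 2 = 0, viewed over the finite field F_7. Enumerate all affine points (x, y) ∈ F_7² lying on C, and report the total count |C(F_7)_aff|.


Affine F_7-points: {(2, 2), (3, 2), (3, 3), (4, 1), (4, 3), (4, 5), (5, 2), (5, 6), (6, 1)}; count = 9.

For each of the 49 pairs (x, y) ∈ F_7², evaluate f(x, y) mod 7. Record the zeros.
  x = 0: [0↦5, 1↦6, 2↦3, 3↦2, 4↦2, 5↦2, 6↦1]  zeros at y ∈ ∅
  x = 1: [0↦4, 1↦4, 2↦5, 3↦6, 4↦6, 5↦4, 6↦6]  zeros at y ∈ ∅
  x = 2: [0↦4, 1↦6, 2↦0, 3↦6, 4↦2, 5↦1, 6↦2]  zeros at y ∈ {2}
  x = 3: [0↦3, 1↦3, 2↦0, 3↦0, 4↦2, 5↦5, 6↦1]  zeros at y ∈ {2, 3}
  x = 4: [0↦6, 1↦0, 2↦3, 3↦0, 4↦4, 5↦0, 6↦1]  zeros at y ∈ {1, 3, 5}
  x = 5: [0↦4, 1↦2, 2↦0, 3↦4, 4↦6, 5↦5, 6↦0]  zeros at y ∈ {2, 6}
  x = 6: [0↦2, 1↦0, 2↦3, 3↦3, 4↦6, 5↦4, 6↦3]  zeros at y ∈ {1}
Collecting zeros: affine points = {(2, 2), (3, 2), (3, 3), (4, 1), (4, 3), (4, 5), (5, 2), (5, 6), (6, 1)}.
Total count |C(F_7)_aff| = 9.


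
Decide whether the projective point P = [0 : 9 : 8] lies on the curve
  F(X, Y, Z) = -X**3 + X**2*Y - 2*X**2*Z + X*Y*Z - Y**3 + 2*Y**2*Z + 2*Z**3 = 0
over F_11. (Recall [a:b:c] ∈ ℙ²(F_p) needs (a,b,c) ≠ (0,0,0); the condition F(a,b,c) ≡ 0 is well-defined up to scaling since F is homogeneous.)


F(0,9,8) ≡ 7 (mod 11); P is NOT on the curve.

Evaluate F(0, 9, 8) term-by-term (mod 11).
  -X**3 ↦ -1·0·1·1 = 0
  X**2*Y ↦ 1·0·9·1 = 0
  -2*X**2*Z ↦ -2·0·1·8 = 0
  X*Y*Z ↦ 1·0·9·8 = 0
  -Y**3 ↦ -1·1·729·1 = -729
  2*Y**2*Z ↦ 2·1·81·8 = 1296
  2*Z**3 ↦ 2·1·1·512 = 1024
Sum: F(0, 9, 8) = (0) + (0) + (0) + (0) + (-729) + (1296) + (1024) = 1591.
Reducing mod 11: 1591 ≡ 7 (mod 11).
Since F(a, b, c) ≡ 7 ≠ 0 (mod 11), P does NOT lie on the curve.


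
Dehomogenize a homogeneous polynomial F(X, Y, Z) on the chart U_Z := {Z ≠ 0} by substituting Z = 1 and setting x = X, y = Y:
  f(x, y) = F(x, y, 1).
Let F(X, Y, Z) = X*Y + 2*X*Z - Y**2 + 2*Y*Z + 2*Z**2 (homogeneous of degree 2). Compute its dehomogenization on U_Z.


f(x, y) = x*y + 2*x - y**2 + 2*y + 2

On U_Z we set Z = 1. Each monomial c·X^i·Y^j·Z^k in F becomes c·x^i·y^j·1^k = c·x^i·y^j.
Substituting Z = 1: F(X, Y, 1) = x*y + 2*x - y**2 + 2*y + 2.
Note: deg(f) ≤ deg(F) = 2; strict inequality happens when F is divisible by Z (lost terms).


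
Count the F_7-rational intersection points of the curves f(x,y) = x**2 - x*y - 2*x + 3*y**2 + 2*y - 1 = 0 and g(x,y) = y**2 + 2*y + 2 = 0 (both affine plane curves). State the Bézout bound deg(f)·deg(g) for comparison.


Common zeros: ∅; count = 0; Bézout bound = 4.

deg(f) = 2, deg(g) = 2, so Bézout bound = 4.
Scan x ∈ F_7. For each x, list the y ∈ F_7 with f(x, y) ≡ 0 and those with g(x, y) ≡ 0 (mod 7); the common zeros in that column are the intersection.
  x = 0: f ≡ 0 at y ∈ {5, 6}; g ≡ 0 at y ∈ ∅; common: ∅.
  x = 1: f ≡ 0 at y ∈ {3, 6}; g ≡ 0 at y ∈ ∅; common: ∅.
  x = 2: f ≡ 0 at y ∈ ∅; g ≡ 0 at y ∈ ∅; common: ∅.
  x = 3: f ≡ 0 at y ∈ ∅; g ≡ 0 at y ∈ ∅; common: ∅.
  x = 4: f ≡ 0 at y ∈ {0, 3}; g ≡ 0 at y ∈ ∅; common: ∅.
  x = 5: f ≡ 0 at y ∈ {0, 1}; g ≡ 0 at y ∈ ∅; common: ∅.
  x = 6: f ≡ 0 at y ∈ ∅; g ≡ 0 at y ∈ ∅; common: ∅.
Collecting: common zeros = ∅, so the count is 0.
Comparison with the Bézout bound: 0 ≤ 4 = deg(f)·deg(g), as expected for curves with no common component (the affine F_7-count falls short of the bound because intersections may lie at infinity, over extension fields, or carry multiplicity).


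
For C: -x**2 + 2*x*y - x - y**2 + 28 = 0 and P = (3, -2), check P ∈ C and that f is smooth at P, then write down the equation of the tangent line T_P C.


Tangent line at P: -11*x + 10*y + 53 = 0.

Step 1: f(3, -2) = 0, so P lies on C.
Step 2: partial derivatives
  f_x(x, y) = -2*x + 2*y - 1, f_y(x, y) = 2*x - 2*y.
  f_x(P) = -11, f_y(P) = 10 (gradient nonzero, so P is smooth).
Step 3: tangent line at P: -11·(x − 3) + 10·(y − -2) = 0.
Expanding: -11*x + 10*y + 53 = 0.


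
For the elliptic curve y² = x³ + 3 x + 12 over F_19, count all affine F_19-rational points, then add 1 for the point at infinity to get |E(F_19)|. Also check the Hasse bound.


Affine points = {(1, 4), (1, 15), (2, 8), (2, 11), (5, 0), (8, 4), (8, 15), (10, 4), (10, 15), (12, 3), (12, 16), (13, 5), (13, 14), (14, 9), (14, 10), (17, 6), (17, 13)}; affine count = 17; |E(F_19)| = 18.

Discriminant check: Δ ∝ 4a³ + 27b² = 4·3³ + 27·12² = 4·27 + 27·144 ≡ 6 (mod 19). Nonzero ⇒ E is nonsingular.
For each x ∈ F_19, compute rhs = x³ + 3·x + 12 mod 19, then count y ∈ F_19 with y² ≡ rhs.
  x = 0: rhs = 12, matching y values: none (0 points).
  x = 1: rhs = 16, matching y values: 4, 15 (2 points).
  x = 2: rhs = 7, matching y values: 8, 11 (2 points).
  x = 3: rhs = 10, matching y values: none (0 points).
  x = 4: rhs = 12, matching y values: none (0 points).
  x = 5: rhs = 0, matching y values: 0 (1 points).
  x = 6: rhs = 18, matching y values: none (0 points).
  x = 7: rhs = 15, matching y values: none (0 points).
  x = 8: rhs = 16, matching y values: 4, 15 (2 points).
  x = 9: rhs = 8, matching y values: none (0 points).
  x = 10: rhs = 16, matching y values: 4, 15 (2 points).
  x = 11: rhs = 8, matching y values: none (0 points).
  x = 12: rhs = 9, matching y values: 3, 16 (2 points).
  x = 13: rhs = 6, matching y values: 5, 14 (2 points).
  x = 14: rhs = 5, matching y values: 9, 10 (2 points).
  x = 15: rhs = 12, matching y values: none (0 points).
  x = 16: rhs = 14, matching y values: none (0 points).
  x = 17: rhs = 17, matching y values: 6, 13 (2 points).
  x = 18: rhs = 8, matching y values: none (0 points).
Total affine count: 17.
Full point count |E(F_19)| = 17 + 1 = 18.
Hasse bound: |18 − (19+1)| = |-2| = 2 ≤ 2√19 ≈ 8.7178 ✓.


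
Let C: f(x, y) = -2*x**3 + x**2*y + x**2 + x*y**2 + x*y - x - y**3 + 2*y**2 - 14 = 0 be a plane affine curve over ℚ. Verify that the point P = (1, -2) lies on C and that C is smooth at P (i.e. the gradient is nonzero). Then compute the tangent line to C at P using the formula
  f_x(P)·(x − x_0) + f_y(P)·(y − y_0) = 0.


Tangent line at P: -7*x - 22*y - 37 = 0.

Step 1: f(1, -2) = 0, so P lies on C.
Step 2: partial derivatives
  f_x(x, y) = -6*x**2 + 2*x*y + 2*x + y**2 + y - 1, f_y(x, y) = x**2 + 2*x*y + x - 3*y**2 + 4*y.
  f_x(P) = -7, f_y(P) = -22 (gradient nonzero, so P is smooth).
Step 3: tangent line at P: -7·(x − 1) + -22·(y − -2) = 0.
Expanding: -7*x - 22*y - 37 = 0.


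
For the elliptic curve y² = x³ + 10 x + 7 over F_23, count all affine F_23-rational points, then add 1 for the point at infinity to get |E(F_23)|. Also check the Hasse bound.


Affine points = {(1, 8), (1, 15), (2, 9), (2, 14), (3, 8), (3, 15), (7, 11), (7, 12), (8, 1), (8, 22), (10, 7), (10, 16), (14, 4), (14, 19), (15, 6), (15, 17), (16, 10), (16, 13), (18, 4), (18, 19), (19, 8), (19, 15), (21, 5), (21, 18)}; affine count = 24; |E(F_23)| = 25.

Discriminant check: Δ ∝ 4a³ + 27b² = 4·10³ + 27·7² = 4·1000 + 27·49 ≡ 10 (mod 23). Nonzero ⇒ E is nonsingular.
For each x ∈ F_23, compute rhs = x³ + 10·x + 7 mod 23, then count y ∈ F_23 with y² ≡ rhs.
  x = 0: rhs = 7, matching y values: none (0 points).
  x = 1: rhs = 18, matching y values: 8, 15 (2 points).
  x = 2: rhs = 12, matching y values: 9, 14 (2 points).
  x = 3: rhs = 18, matching y values: 8, 15 (2 points).
  x = 4: rhs = 19, matching y values: none (0 points).
  x = 5: rhs = 21, matching y values: none (0 points).
  x = 6: rhs = 7, matching y values: none (0 points).
  x = 7: rhs = 6, matching y values: 11, 12 (2 points).
  x = 8: rhs = 1, matching y values: 1, 22 (2 points).
  x = 9: rhs = 21, matching y values: none (0 points).
  x = 10: rhs = 3, matching y values: 7, 16 (2 points).
  x = 11: rhs = 22, matching y values: none (0 points).
  x = 12: rhs = 15, matching y values: none (0 points).
  x = 13: rhs = 11, matching y values: none (0 points).
  x = 14: rhs = 16, matching y values: 4, 19 (2 points).
  x = 15: rhs = 13, matching y values: 6, 17 (2 points).
  x = 16: rhs = 8, matching y values: 10, 13 (2 points).
  x = 17: rhs = 7, matching y values: none (0 points).
  x = 18: rhs = 16, matching y values: 4, 19 (2 points).
  x = 19: rhs = 18, matching y values: 8, 15 (2 points).
  x = 20: rhs = 19, matching y values: none (0 points).
  x = 21: rhs = 2, matching y values: 5, 18 (2 points).
  x = 22: rhs = 19, matching y values: none (0 points).
Total affine count: 24.
Full point count |E(F_23)| = 24 + 1 = 25.
Hasse bound: |25 − (23+1)| = |1| = 1 ≤ 2√23 ≈ 9.5917 ✓.


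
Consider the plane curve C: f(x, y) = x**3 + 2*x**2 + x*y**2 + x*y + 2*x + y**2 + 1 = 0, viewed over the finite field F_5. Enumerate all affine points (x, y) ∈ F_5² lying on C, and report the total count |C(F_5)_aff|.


Affine F_5-points: {(0, 2), (0, 3), (4, 0)}; count = 3.

For each of the 25 pairs (x, y) ∈ F_5², evaluate f(x, y) mod 5. Record the zeros.
  x = 0: [0↦1, 1↦2, 2↦0, 3↦0, 4↦2]  zeros at y ∈ {2, 3}
  x = 1: [0↦1, 1↦4, 2↦1, 3↦2, 4↦2]  zeros at y ∈ ∅
  x = 2: [0↦1, 1↦1, 2↦2, 3↦4, 4↦2]  zeros at y ∈ ∅
  x = 3: [0↦2, 1↦4, 2↦4, 3↦2, 4↦3]  zeros at y ∈ ∅
  x = 4: [0↦0, 1↦4, 2↦3, 3↦2, 4↦1]  zeros at y ∈ {0}
Collecting zeros: affine points = {(0, 2), (0, 3), (4, 0)}.
Total count |C(F_5)_aff| = 3.


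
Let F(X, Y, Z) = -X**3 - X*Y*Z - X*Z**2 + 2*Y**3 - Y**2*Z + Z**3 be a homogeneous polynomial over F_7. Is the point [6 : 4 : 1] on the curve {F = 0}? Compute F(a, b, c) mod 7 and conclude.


F(6,4,1) ≡ 0 (mod 7); P is on the curve.

Evaluate F(6, 4, 1) term-by-term (mod 7).
  -X**3 ↦ -1·216·1·1 = -216
  -X*Y*Z ↦ -1·6·4·1 = -24
  -X*Z**2 ↦ -1·6·1·1 = -6
  2*Y**3 ↦ 2·1·64·1 = 128
  -Y**2*Z ↦ -1·1·16·1 = -16
  Z**3 ↦ 1·1·1·1 = 1
Sum: F(6, 4, 1) = (-216) + (-24) + (-6) + (128) + (-16) + (1) = -133.
Reducing mod 7: -133 ≡ 0 (mod 7).
Since F(a, b, c) ≡ 0 (mod 7), P lies on the curve.


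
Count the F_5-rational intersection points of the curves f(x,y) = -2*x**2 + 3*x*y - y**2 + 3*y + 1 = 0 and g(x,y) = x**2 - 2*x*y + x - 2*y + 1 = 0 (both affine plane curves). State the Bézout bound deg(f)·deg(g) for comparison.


Common zeros: ∅; count = 0; Bézout bound = 4.

deg(f) = 2, deg(g) = 2, so Bézout bound = 4.
Scan x ∈ F_5. For each x, list the y ∈ F_5 with f(x, y) ≡ 0 and those with g(x, y) ≡ 0 (mod 5); the common zeros in that column are the intersection.
  x = 0: f ≡ 0 at y ∈ ∅; g ≡ 0 at y ∈ {3}; common: ∅.
  x = 1: f ≡ 0 at y ∈ ∅; g ≡ 0 at y ∈ {2}; common: ∅.
  x = 2: f ≡ 0 at y ∈ ∅; g ≡ 0 at y ∈ {2}; common: ∅.
  x = 3: f ≡ 0 at y ∈ {3, 4}; g ≡ 0 at y ∈ {1}; common: ∅.
  x = 4: f ≡ 0 at y ∈ {2, 3}; g ≡ 0 at y ∈ ∅; common: ∅.
Collecting: common zeros = ∅, so the count is 0.
Comparison with the Bézout bound: 0 ≤ 4 = deg(f)·deg(g), as expected for curves with no common component (the affine F_5-count falls short of the bound because intersections may lie at infinity, over extension fields, or carry multiplicity).


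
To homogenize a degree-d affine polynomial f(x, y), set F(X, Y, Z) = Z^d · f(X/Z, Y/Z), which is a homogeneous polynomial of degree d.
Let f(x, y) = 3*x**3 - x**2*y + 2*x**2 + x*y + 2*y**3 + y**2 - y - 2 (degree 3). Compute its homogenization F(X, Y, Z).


F(X, Y, Z) = 3*X**3 - X**2*Y + 2*X**2*Z + X*Y*Z + 2*Y**3 + Y**2*Z - Y*Z**2 - 2*Z**3

deg(f) = 3.
Substitute x = X/Z, y = Y/Z into f, then multiply by Z^3.
  monomial 3·x^3·y^0 ↦ 3·X^3·Y^0·Z^0.
  monomial -1·x^2·y^1 ↦ -1·X^2·Y^1·Z^0.
  monomial 2·x^2·y^0 ↦ 2·X^2·Y^0·Z^1.
  monomial 1·x^1·y^1 ↦ 1·X^1·Y^1·Z^1.
  monomial 2·x^0·y^3 ↦ 2·X^0·Y^3·Z^0.
  monomial 1·x^0·y^2 ↦ 1·X^0·Y^2·Z^1.
  monomial -1·x^0·y^1 ↦ -1·X^0·Y^1·Z^2.
  monomial -2·x^0·y^0 ↦ -2·X^0·Y^0·Z^3.
Collecting: F(X, Y, Z) = 3*X**3 - X**2*Y + 2*X**2*Z + X*Y*Z + 2*Y**3 + Y**2*Z - Y*Z**2 - 2*Z**3.


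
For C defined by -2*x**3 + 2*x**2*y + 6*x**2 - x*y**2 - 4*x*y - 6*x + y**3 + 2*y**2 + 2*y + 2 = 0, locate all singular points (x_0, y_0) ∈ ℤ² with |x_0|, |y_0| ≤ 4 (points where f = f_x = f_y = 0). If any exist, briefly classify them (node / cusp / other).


Singular points: {(1, 0)}; classification: cusp.

Compute partial derivatives:
  f_x = -6*x**2 + 4*x*y + 12*x - y**2 - 4*y - 6.
  f_y = 2*x**2 - 2*x*y - 4*x + 3*y**2 + 4*y + 2.
Scan x_0 ∈ {−4, ..., 4}. For each x_0, f_y(x_0, y) is a polynomial in y; find its integer roots y ∈ {−4, ..., 4}, then test f_x and f at those candidates.
  x = -4: f_y(-4, y) = 3*y**2 + 12*y + 50; no integer root y with |y| ≤ 4.
  x = -3: f_y(-3, y) = 3*y**2 + 10*y + 32; no integer root y with |y| ≤ 4.
  x = -2: f_y(-2, y) = 3*y**2 + 8*y + 18; no integer root y with |y| ≤ 4.
  x = -1: f_y(-1, y) = 3*y**2 + 6*y + 8; no integer root y with |y| ≤ 4.
  x = 0: f_y(0, y) = 3*y**2 + 4*y + 2; no integer root y with |y| ≤ 4.
  x = 1: f_y(1, y) = 3*y**2 + 2*y; vanishes at y ∈ {0}. (1, 0): f_x = 0, f = 0 — SINGULAR.
  x = 2: f_y(2, y) = 3*y**2 + 2; no integer root y with |y| ≤ 4.
  x = 3: f_y(3, y) = 3*y**2 - 2*y + 8; no integer root y with |y| ≤ 4.
  x = 4: f_y(4, y) = 3*y**2 - 4*y + 18; no integer root y with |y| ≤ 4.
Only singular point on the grid: (1, 0).
Classify: substitute x = 1 + u, y = 0 + v and expand: f = -2*u**3 + 2*u**2*v - u*v**2 + v**3 + v**2.
No constant or linear terms (consistent with a singular point). Quadratic part: v**2. Cubic part: -2*u**3 + 2*u**2*v - u*v**2 + v**3.
The quadratic part v**2 is a perfect square, so there is a single (double) tangent line v = 0, i.e. y = 0. Restricting the cubic part to that line (v = 0) leaves -2*u**3 ≠ 0, so f is not divisible by v and the branch is v² ≈ 2*u**3 to lowest order — this is a cusp.
Classification: cusp.


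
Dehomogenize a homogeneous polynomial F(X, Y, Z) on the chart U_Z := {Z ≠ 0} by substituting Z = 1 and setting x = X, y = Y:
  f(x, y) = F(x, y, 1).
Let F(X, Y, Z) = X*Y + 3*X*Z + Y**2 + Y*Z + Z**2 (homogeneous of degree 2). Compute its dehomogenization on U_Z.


f(x, y) = x*y + 3*x + y**2 + y + 1

On U_Z we set Z = 1. Each monomial c·X^i·Y^j·Z^k in F becomes c·x^i·y^j·1^k = c·x^i·y^j.
Substituting Z = 1: F(X, Y, 1) = x*y + 3*x + y**2 + y + 1.
Note: deg(f) ≤ deg(F) = 2; strict inequality happens when F is divisible by Z (lost terms).


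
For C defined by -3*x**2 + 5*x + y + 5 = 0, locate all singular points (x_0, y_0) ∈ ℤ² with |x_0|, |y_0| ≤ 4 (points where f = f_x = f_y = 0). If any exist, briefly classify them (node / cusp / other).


No singular points in the scanned grid; C is smooth there.

Compute partial derivatives:
  f_x = 5 - 6*x.
  f_y = 1.
f_y = 1 is a nonzero constant, so f_y never vanishes: no point (x, y) can satisfy f = f_x = f_y = 0. In particular no (x, y) ∈ {−4, ..., 4}² is singular; the curve is smooth.


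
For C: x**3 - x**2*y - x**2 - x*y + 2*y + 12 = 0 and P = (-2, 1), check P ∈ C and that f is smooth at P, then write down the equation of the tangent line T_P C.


Tangent line at P: 19*x + 38 = 0.

Step 1: f(-2, 1) = 0, so P lies on C.
Step 2: partial derivatives
  f_x(x, y) = 3*x**2 - 2*x*y - 2*x - y, f_y(x, y) = -x**2 - x + 2.
  f_x(P) = 19, f_y(P) = 0 (gradient nonzero, so P is smooth).
Step 3: tangent line at P: 19·(x − -2) + 0·(y − 1) = 0.
Expanding: 19*x + 38 = 0.


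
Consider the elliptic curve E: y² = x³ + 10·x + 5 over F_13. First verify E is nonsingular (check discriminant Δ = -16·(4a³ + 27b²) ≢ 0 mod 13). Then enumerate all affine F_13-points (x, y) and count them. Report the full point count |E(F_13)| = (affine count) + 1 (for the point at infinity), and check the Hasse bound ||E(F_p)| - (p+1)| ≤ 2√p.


Affine points = {(1, 4), (1, 9), (3, 6), (3, 7), (8, 5), (8, 8), (10, 0), (11, 4), (11, 9)}; affine count = 9; |E(F_13)| = 10.

Discriminant check: Δ ∝ 4a³ + 27b² = 4·10³ + 27·5² = 4·1000 + 27·25 ≡ 8 (mod 13). Nonzero ⇒ E is nonsingular.
For each x ∈ F_13, compute rhs = x³ + 10·x + 5 mod 13, then count y ∈ F_13 with y² ≡ rhs.
  x = 0: rhs = 5, matching y values: none (0 points).
  x = 1: rhs = 3, matching y values: 4, 9 (2 points).
  x = 2: rhs = 7, matching y values: none (0 points).
  x = 3: rhs = 10, matching y values: 6, 7 (2 points).
  x = 4: rhs = 5, matching y values: none (0 points).
  x = 5: rhs = 11, matching y values: none (0 points).
  x = 6: rhs = 8, matching y values: none (0 points).
  x = 7: rhs = 2, matching y values: none (0 points).
  x = 8: rhs = 12, matching y values: 5, 8 (2 points).
  x = 9: rhs = 5, matching y values: none (0 points).
  x = 10: rhs = 0, matching y values: 0 (1 points).
  x = 11: rhs = 3, matching y values: 4, 9 (2 points).
  x = 12: rhs = 7, matching y values: none (0 points).
Total affine count: 9.
Full point count |E(F_13)| = 9 + 1 = 10.
Hasse bound: |10 − (13+1)| = |-4| = 4 ≤ 2√13 ≈ 7.2111 ✓.


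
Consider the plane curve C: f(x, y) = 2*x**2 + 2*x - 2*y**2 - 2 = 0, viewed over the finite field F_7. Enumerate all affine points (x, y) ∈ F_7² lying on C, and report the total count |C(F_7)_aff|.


Affine F_7-points: {(1, 1), (1, 6), (3, 2), (3, 5), (5, 1), (5, 6)}; count = 6.

For each of the 49 pairs (x, y) ∈ F_7², evaluate f(x, y) mod 7. Record the zeros.
  x = 0: [0↦5, 1↦3, 2↦4, 3↦1, 4↦1, 5↦4, 6↦3]  zeros at y ∈ ∅
  x = 1: [0↦2, 1↦0, 2↦1, 3↦5, 4↦5, 5↦1, 6↦0]  zeros at y ∈ {1, 6}
  x = 2: [0↦3, 1↦1, 2↦2, 3↦6, 4↦6, 5↦2, 6↦1]  zeros at y ∈ ∅
  x = 3: [0↦1, 1↦6, 2↦0, 3↦4, 4↦4, 5↦0, 6↦6]  zeros at y ∈ {2, 5}
  x = 4: [0↦3, 1↦1, 2↦2, 3↦6, 4↦6, 5↦2, 6↦1]  zeros at y ∈ ∅
  x = 5: [0↦2, 1↦0, 2↦1, 3↦5, 4↦5, 5↦1, 6↦0]  zeros at y ∈ {1, 6}
  x = 6: [0↦5, 1↦3, 2↦4, 3↦1, 4↦1, 5↦4, 6↦3]  zeros at y ∈ ∅
Collecting zeros: affine points = {(1, 1), (1, 6), (3, 2), (3, 5), (5, 1), (5, 6)}.
Total count |C(F_7)_aff| = 6.


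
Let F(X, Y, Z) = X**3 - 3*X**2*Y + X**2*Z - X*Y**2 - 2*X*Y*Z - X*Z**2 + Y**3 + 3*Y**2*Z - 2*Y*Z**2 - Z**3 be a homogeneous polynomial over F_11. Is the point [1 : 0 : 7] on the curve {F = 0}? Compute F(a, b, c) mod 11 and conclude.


F(1,0,7) ≡ 1 (mod 11); P is NOT on the curve.

Evaluate F(1, 0, 7) term-by-term (mod 11).
  X**3 ↦ 1·1·1·1 = 1
  -3*X**2*Y ↦ -3·1·0·1 = 0
  X**2*Z ↦ 1·1·1·7 = 7
  -X*Y**2 ↦ -1·1·0·1 = 0
  -2*X*Y*Z ↦ -2·1·0·7 = 0
  -X*Z**2 ↦ -1·1·1·49 = -49
  Y**3 ↦ 1·1·0·1 = 0
  3*Y**2*Z ↦ 3·1·0·7 = 0
  -2*Y*Z**2 ↦ -2·1·0·49 = 0
  -Z**3 ↦ -1·1·1·343 = -343
Sum: F(1, 0, 7) = (1) + (0) + (7) + (0) + (0) + (-49) + (0) + (0) + (0) + (-343) = -384.
Reducing mod 11: -384 ≡ 1 (mod 11).
Since F(a, b, c) ≡ 1 ≠ 0 (mod 11), P does NOT lie on the curve.


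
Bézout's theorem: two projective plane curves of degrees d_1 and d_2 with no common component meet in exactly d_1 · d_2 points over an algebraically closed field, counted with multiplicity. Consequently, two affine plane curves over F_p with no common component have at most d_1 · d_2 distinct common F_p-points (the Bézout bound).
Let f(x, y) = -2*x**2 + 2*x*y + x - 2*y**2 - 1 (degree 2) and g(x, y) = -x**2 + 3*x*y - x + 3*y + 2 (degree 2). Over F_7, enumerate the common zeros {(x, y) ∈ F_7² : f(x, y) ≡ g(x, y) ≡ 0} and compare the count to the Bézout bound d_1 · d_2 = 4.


Common zeros: {(2, 2)}; count = 1; Bézout bound = 4.

deg(f) = 2, deg(g) = 2, so Bézout bound = 4.
Scan x ∈ F_7. For each x, list the y ∈ F_7 with f(x, y) ≡ 0 and those with g(x, y) ≡ 0 (mod 7); the common zeros in that column are the intersection.
  x = 0: f ≡ 0 at y ∈ ∅; g ≡ 0 at y ∈ {4}; common: ∅.
  x = 1: f ≡ 0 at y ∈ {3, 5}; g ≡ 0 at y ∈ {0}; common: ∅.
  x = 2: f ≡ 0 at y ∈ {0, 2}; g ≡ 0 at y ∈ {2}; common: {2}.
  x = 3: f ≡ 0 at y ∈ ∅; g ≡ 0 at y ∈ {2}; common: ∅.
  x = 4: f ≡ 0 at y ∈ {2}; g ≡ 0 at y ∈ {4}; common: ∅.
  x = 5: f ≡ 0 at y ∈ ∅; g ≡ 0 at y ∈ {0}; common: ∅.
  x = 6: f ≡ 0 at y ∈ {3}; g ≡ 0 at y ∈ ∅; common: ∅.
Collecting: common zeros = {(2, 2)}, so the count is 1.
Comparison with the Bézout bound: 1 ≤ 4 = deg(f)·deg(g), as expected for curves with no common component (the affine F_7-count falls short of the bound because intersections may lie at infinity, over extension fields, or carry multiplicity).


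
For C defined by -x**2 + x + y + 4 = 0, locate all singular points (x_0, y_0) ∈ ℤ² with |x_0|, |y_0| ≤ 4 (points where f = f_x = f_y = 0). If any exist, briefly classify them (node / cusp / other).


No singular points in the scanned grid; C is smooth there.

Compute partial derivatives:
  f_x = 1 - 2*x.
  f_y = 1.
f_y = 1 is a nonzero constant, so f_y never vanishes: no point (x, y) can satisfy f = f_x = f_y = 0. In particular no (x, y) ∈ {−4, ..., 4}² is singular; the curve is smooth.


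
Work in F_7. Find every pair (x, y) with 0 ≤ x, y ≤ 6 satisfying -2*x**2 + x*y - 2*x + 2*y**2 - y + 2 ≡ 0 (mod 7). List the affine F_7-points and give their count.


Affine F_7-points: {(1, 1), (1, 6), (2, 1), (2, 2), (5, 2), (5, 3), (6, 3), (6, 5)}; count = 8.

For each of the 49 pairs (x, y) ∈ F_7², evaluate f(x, y) mod 7. Record the zeros.
  x = 0: [0↦2, 1↦3, 2↦1, 3↦3, 4↦2, 5↦5, 6↦5]  zeros at y ∈ ∅
  x = 1: [0↦5, 1↦0, 2↦6, 3↦2, 4↦2, 5↦6, 6↦0]  zeros at y ∈ {1, 6}
  x = 2: [0↦4, 1↦0, 2↦0, 3↦4, 4↦5, 5↦3, 6↦5]  zeros at y ∈ {1, 2}
  x = 3: [0↦6, 1↦3, 2↦4, 3↦2, 4↦4, 5↦3, 6↦6]  zeros at y ∈ ∅
  x = 4: [0↦4, 1↦2, 2↦4, 3↦3, 4↦6, 5↦6, 6↦3]  zeros at y ∈ ∅
  x = 5: [0↦5, 1↦4, 2↦0, 3↦0, 4↦4, 5↦5, 6↦3]  zeros at y ∈ {2, 3}
  x = 6: [0↦2, 1↦2, 2↦6, 3↦0, 4↦5, 5↦0, 6↦6]  zeros at y ∈ {3, 5}
Collecting zeros: affine points = {(1, 1), (1, 6), (2, 1), (2, 2), (5, 2), (5, 3), (6, 3), (6, 5)}.
Total count |C(F_7)_aff| = 8.


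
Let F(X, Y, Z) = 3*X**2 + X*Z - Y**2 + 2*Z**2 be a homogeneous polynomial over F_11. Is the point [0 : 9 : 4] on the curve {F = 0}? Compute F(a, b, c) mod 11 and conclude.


F(0,9,4) ≡ 6 (mod 11); P is NOT on the curve.

Evaluate F(0, 9, 4) term-by-term (mod 11).
  3*X**2 ↦ 3·0·1·1 = 0
  X*Z ↦ 1·0·1·4 = 0
  -Y**2 ↦ -1·1·81·1 = -81
  2*Z**2 ↦ 2·1·1·16 = 32
Sum: F(0, 9, 4) = (0) + (0) + (-81) + (32) = -49.
Reducing mod 11: -49 ≡ 6 (mod 11).
Since F(a, b, c) ≡ 6 ≠ 0 (mod 11), P does NOT lie on the curve.


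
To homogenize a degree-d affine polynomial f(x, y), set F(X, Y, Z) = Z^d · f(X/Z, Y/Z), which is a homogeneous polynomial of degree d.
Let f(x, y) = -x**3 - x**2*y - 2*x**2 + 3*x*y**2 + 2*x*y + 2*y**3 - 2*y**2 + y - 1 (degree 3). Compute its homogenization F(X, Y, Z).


F(X, Y, Z) = -X**3 - X**2*Y - 2*X**2*Z + 3*X*Y**2 + 2*X*Y*Z + 2*Y**3 - 2*Y**2*Z + Y*Z**2 - Z**3

deg(f) = 3.
Substitute x = X/Z, y = Y/Z into f, then multiply by Z^3.
  monomial -1·x^3·y^0 ↦ -1·X^3·Y^0·Z^0.
  monomial -1·x^2·y^1 ↦ -1·X^2·Y^1·Z^0.
  monomial -2·x^2·y^0 ↦ -2·X^2·Y^0·Z^1.
  monomial 3·x^1·y^2 ↦ 3·X^1·Y^2·Z^0.
  monomial 2·x^1·y^1 ↦ 2·X^1·Y^1·Z^1.
  monomial 2·x^0·y^3 ↦ 2·X^0·Y^3·Z^0.
  monomial -2·x^0·y^2 ↦ -2·X^0·Y^2·Z^1.
  monomial 1·x^0·y^1 ↦ 1·X^0·Y^1·Z^2.
  monomial -1·x^0·y^0 ↦ -1·X^0·Y^0·Z^3.
Collecting: F(X, Y, Z) = -X**3 - X**2*Y - 2*X**2*Z + 3*X*Y**2 + 2*X*Y*Z + 2*Y**3 - 2*Y**2*Z + Y*Z**2 - Z**3.


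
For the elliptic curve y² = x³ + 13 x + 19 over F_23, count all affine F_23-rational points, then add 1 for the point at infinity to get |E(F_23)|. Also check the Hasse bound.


Affine points = {(3, 4), (3, 19), (5, 5), (5, 18), (7, 4), (7, 19), (13, 4), (13, 19), (14, 1), (14, 22), (15, 1), (15, 22), (17, 1), (17, 22), (18, 6), (18, 17), (19, 8), (19, 15), (21, 10), (21, 13)}; affine count = 20; |E(F_23)| = 21.

Discriminant check: Δ ∝ 4a³ + 27b² = 4·13³ + 27·19² = 4·2197 + 27·361 ≡ 20 (mod 23). Nonzero ⇒ E is nonsingular.
For each x ∈ F_23, compute rhs = x³ + 13·x + 19 mod 23, then count y ∈ F_23 with y² ≡ rhs.
  x = 0: rhs = 19, matching y values: none (0 points).
  x = 1: rhs = 10, matching y values: none (0 points).
  x = 2: rhs = 7, matching y values: none (0 points).
  x = 3: rhs = 16, matching y values: 4, 19 (2 points).
  x = 4: rhs = 20, matching y values: none (0 points).
  x = 5: rhs = 2, matching y values: 5, 18 (2 points).
  x = 6: rhs = 14, matching y values: none (0 points).
  x = 7: rhs = 16, matching y values: 4, 19 (2 points).
  x = 8: rhs = 14, matching y values: none (0 points).
  x = 9: rhs = 14, matching y values: none (0 points).
  x = 10: rhs = 22, matching y values: none (0 points).
  x = 11: rhs = 21, matching y values: none (0 points).
  x = 12: rhs = 17, matching y values: none (0 points).
  x = 13: rhs = 16, matching y values: 4, 19 (2 points).
  x = 14: rhs = 1, matching y values: 1, 22 (2 points).
  x = 15: rhs = 1, matching y values: 1, 22 (2 points).
  x = 16: rhs = 22, matching y values: none (0 points).
  x = 17: rhs = 1, matching y values: 1, 22 (2 points).
  x = 18: rhs = 13, matching y values: 6, 17 (2 points).
  x = 19: rhs = 18, matching y values: 8, 15 (2 points).
  x = 20: rhs = 22, matching y values: none (0 points).
  x = 21: rhs = 8, matching y values: 10, 13 (2 points).
  x = 22: rhs = 5, matching y values: none (0 points).
Total affine count: 20.
Full point count |E(F_23)| = 20 + 1 = 21.
Hasse bound: |21 − (23+1)| = |-3| = 3 ≤ 2√23 ≈ 9.5917 ✓.


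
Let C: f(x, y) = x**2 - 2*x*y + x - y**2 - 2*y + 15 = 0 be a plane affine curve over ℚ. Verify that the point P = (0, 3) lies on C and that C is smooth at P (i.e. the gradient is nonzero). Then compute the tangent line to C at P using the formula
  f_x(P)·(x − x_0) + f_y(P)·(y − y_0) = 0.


Tangent line at P: -5*x - 8*y + 24 = 0.

Step 1: f(0, 3) = 0, so P lies on C.
Step 2: partial derivatives
  f_x(x, y) = 2*x - 2*y + 1, f_y(x, y) = -2*x - 2*y - 2.
  f_x(P) = -5, f_y(P) = -8 (gradient nonzero, so P is smooth).
Step 3: tangent line at P: -5·(x − 0) + -8·(y − 3) = 0.
Expanding: -5*x - 8*y + 24 = 0.


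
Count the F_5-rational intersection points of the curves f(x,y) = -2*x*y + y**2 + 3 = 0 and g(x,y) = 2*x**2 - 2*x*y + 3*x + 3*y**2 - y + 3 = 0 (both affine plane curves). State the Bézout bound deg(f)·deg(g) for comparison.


Common zeros: {(2, 1), (3, 4)}; count = 2; Bézout bound = 4.

deg(f) = 2, deg(g) = 2, so Bézout bound = 4.
Scan x ∈ F_5. For each x, list the y ∈ F_5 with f(x, y) ≡ 0 and those with g(x, y) ≡ 0 (mod 5); the common zeros in that column are the intersection.
  x = 0: f ≡ 0 at y ∈ ∅; g ≡ 0 at y ∈ {1}; common: ∅.
  x = 1: f ≡ 0 at y ∈ ∅; g ≡ 0 at y ∈ ∅; common: ∅.
  x = 2: f ≡ 0 at y ∈ {1, 3}; g ≡ 0 at y ∈ {1, 4}; common: {1}.
  x = 3: f ≡ 0 at y ∈ {2, 4}; g ≡ 0 at y ∈ {0, 4}; common: {4}.
  x = 4: f ≡ 0 at y ∈ ∅; g ≡ 0 at y ∈ ∅; common: ∅.
Collecting: common zeros = {(2, 1), (3, 4)}, so the count is 2.
Comparison with the Bézout bound: 2 ≤ 4 = deg(f)·deg(g), as expected for curves with no common component (the affine F_5-count falls short of the bound because intersections may lie at infinity, over extension fields, or carry multiplicity).


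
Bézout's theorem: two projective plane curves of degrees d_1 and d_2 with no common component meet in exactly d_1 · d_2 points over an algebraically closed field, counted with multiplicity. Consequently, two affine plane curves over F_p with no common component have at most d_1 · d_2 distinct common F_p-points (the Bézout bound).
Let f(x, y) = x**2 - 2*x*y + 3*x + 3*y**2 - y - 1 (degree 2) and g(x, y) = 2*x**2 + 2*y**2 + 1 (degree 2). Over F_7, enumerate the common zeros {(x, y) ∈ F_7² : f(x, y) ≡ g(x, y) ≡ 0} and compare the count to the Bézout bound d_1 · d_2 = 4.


Common zeros: {(1, 3), (4, 1), (6, 4)}; count = 3; Bézout bound = 4.

deg(f) = 2, deg(g) = 2, so Bézout bound = 4.
Scan x ∈ F_7. For each x, list the y ∈ F_7 with f(x, y) ≡ 0 and those with g(x, y) ≡ 0 (mod 7); the common zeros in that column are the intersection.
  x = 0: f ≡ 0 at y ∈ ∅; g ≡ 0 at y ∈ ∅; common: ∅.
  x = 1: f ≡ 0 at y ∈ {3, 5}; g ≡ 0 at y ∈ {3, 4}; common: {3}.
  x = 2: f ≡ 0 at y ∈ {1, 3}; g ≡ 0 at y ∈ ∅; common: ∅.
  x = 3: f ≡ 0 at y ∈ ∅; g ≡ 0 at y ∈ {1, 6}; common: ∅.
  x = 4: f ≡ 0 at y ∈ {1, 2}; g ≡ 0 at y ∈ {1, 6}; common: {1}.
  x = 5: f ≡ 0 at y ∈ ∅; g ≡ 0 at y ∈ ∅; common: ∅.
  x = 6: f ≡ 0 at y ∈ {4, 5}; g ≡ 0 at y ∈ {3, 4}; common: {4}.
Collecting: common zeros = {(1, 3), (4, 1), (6, 4)}, so the count is 3.
Comparison with the Bézout bound: 3 ≤ 4 = deg(f)·deg(g), as expected for curves with no common component (the affine F_7-count falls short of the bound because intersections may lie at infinity, over extension fields, or carry multiplicity).


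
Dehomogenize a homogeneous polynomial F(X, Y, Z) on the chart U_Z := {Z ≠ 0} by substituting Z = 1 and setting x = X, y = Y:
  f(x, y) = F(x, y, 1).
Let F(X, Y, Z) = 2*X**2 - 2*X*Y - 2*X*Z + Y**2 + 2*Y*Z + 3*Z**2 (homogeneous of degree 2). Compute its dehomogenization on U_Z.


f(x, y) = 2*x**2 - 2*x*y - 2*x + y**2 + 2*y + 3

On U_Z we set Z = 1. Each monomial c·X^i·Y^j·Z^k in F becomes c·x^i·y^j·1^k = c·x^i·y^j.
Substituting Z = 1: F(X, Y, 1) = 2*x**2 - 2*x*y - 2*x + y**2 + 2*y + 3.
Note: deg(f) ≤ deg(F) = 2; strict inequality happens when F is divisible by Z (lost terms).


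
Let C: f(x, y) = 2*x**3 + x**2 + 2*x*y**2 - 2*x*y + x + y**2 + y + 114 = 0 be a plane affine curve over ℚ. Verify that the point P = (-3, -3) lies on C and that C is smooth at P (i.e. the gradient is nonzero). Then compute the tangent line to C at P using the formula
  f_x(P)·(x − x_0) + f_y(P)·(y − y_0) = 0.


Tangent line at P: 73*x + 37*y + 330 = 0.

Step 1: f(-3, -3) = 0, so P lies on C.
Step 2: partial derivatives
  f_x(x, y) = 6*x**2 + 2*x + 2*y**2 - 2*y + 1, f_y(x, y) = 4*x*y - 2*x + 2*y + 1.
  f_x(P) = 73, f_y(P) = 37 (gradient nonzero, so P is smooth).
Step 3: tangent line at P: 73·(x − -3) + 37·(y − -3) = 0.
Expanding: 73*x + 37*y + 330 = 0.


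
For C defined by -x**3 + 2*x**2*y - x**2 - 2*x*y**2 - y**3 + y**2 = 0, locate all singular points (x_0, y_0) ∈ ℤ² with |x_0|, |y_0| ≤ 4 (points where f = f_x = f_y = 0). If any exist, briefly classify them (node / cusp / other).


Singular points: {(0, 0)}; classification: node.

Compute partial derivatives:
  f_x = -3*x**2 + 4*x*y - 2*x - 2*y**2.
  f_y = 2*x**2 - 4*x*y - 3*y**2 + 2*y.
Scan x_0 ∈ {−4, ..., 4}. For each x_0, f_y(x_0, y) is a polynomial in y; find its integer roots y ∈ {−4, ..., 4}, then test f_x and f at those candidates.
  x = -4: f_y(-4, y) = -3*y**2 + 18*y + 32; no integer root y with |y| ≤ 4.
  x = -3: f_y(-3, y) = -3*y**2 + 14*y + 18; no integer root y with |y| ≤ 4.
  x = -2: f_y(-2, y) = -3*y**2 + 10*y + 8; vanishes at y ∈ {4}. (-2, 4): f_x = -72 ≠ 0.
  x = -1: f_y(-1, y) = -3*y**2 + 6*y + 2; no integer root y with |y| ≤ 4.
  x = 0: f_y(0, y) = -3*y**2 + 2*y; vanishes at y ∈ {0}. (0, 0): f_x = 0, f = 0 — SINGULAR.
  x = 1: f_y(1, y) = -3*y**2 - 2*y + 2; no integer root y with |y| ≤ 4.
  x = 2: f_y(2, y) = -3*y**2 - 6*y + 8; no integer root y with |y| ≤ 4.
  x = 3: f_y(3, y) = -3*y**2 - 10*y + 18; no integer root y with |y| ≤ 4.
  x = 4: f_y(4, y) = -3*y**2 - 14*y + 32; no integer root y with |y| ≤ 4.
Only singular point on the grid: (0, 0).
Classify: substitute x = 0 + u, y = 0 + v and expand: f = -u**3 + 2*u**2*v - u**2 - 2*u*v**2 - v**3 + v**2.
No constant or linear terms (consistent with a singular point). Quadratic part: -u**2 + v**2. Cubic part: -u**3 + 2*u**2*v - 2*u*v**2 - v**3.
The quadratic part v**2 - u**2 = (v − u)(v + u) splits into two distinct linear factors, so there are two distinct tangent lines y − 0 = ±(x − 0) — this is a node (ordinary double point).
Classification: node.


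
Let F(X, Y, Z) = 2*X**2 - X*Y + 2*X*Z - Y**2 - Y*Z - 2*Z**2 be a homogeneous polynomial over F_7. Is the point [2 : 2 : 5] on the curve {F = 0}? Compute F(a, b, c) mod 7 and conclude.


F(2,2,5) ≡ 2 (mod 7); P is NOT on the curve.

Evaluate F(2, 2, 5) term-by-term (mod 7).
  2*X**2 ↦ 2·4·1·1 = 8
  -X*Y ↦ -1·2·2·1 = -4
  2*X*Z ↦ 2·2·1·5 = 20
  -Y**2 ↦ -1·1·4·1 = -4
  -Y*Z ↦ -1·1·2·5 = -10
  -2*Z**2 ↦ -2·1·1·25 = -50
Sum: F(2, 2, 5) = (8) + (-4) + (20) + (-4) + (-10) + (-50) = -40.
Reducing mod 7: -40 ≡ 2 (mod 7).
Since F(a, b, c) ≡ 2 ≠ 0 (mod 7), P does NOT lie on the curve.


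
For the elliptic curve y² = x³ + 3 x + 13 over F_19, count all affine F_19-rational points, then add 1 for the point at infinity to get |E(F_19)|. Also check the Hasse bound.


Affine points = {(1, 6), (1, 13), (3, 7), (3, 12), (5, 1), (5, 18), (6, 0), (7, 4), (7, 15), (8, 6), (8, 13), (9, 3), (9, 16), (10, 6), (10, 13), (11, 3), (11, 16), (13, 8), (13, 11), (14, 5), (14, 14), (18, 3), (18, 16)}; affine count = 23; |E(F_19)| = 24.

Discriminant check: Δ ∝ 4a³ + 27b² = 4·3³ + 27·13² = 4·27 + 27·169 ≡ 16 (mod 19). Nonzero ⇒ E is nonsingular.
For each x ∈ F_19, compute rhs = x³ + 3·x + 13 mod 19, then count y ∈ F_19 with y² ≡ rhs.
  x = 0: rhs = 13, matching y values: none (0 points).
  x = 1: rhs = 17, matching y values: 6, 13 (2 points).
  x = 2: rhs = 8, matching y values: none (0 points).
  x = 3: rhs = 11, matching y values: 7, 12 (2 points).
  x = 4: rhs = 13, matching y values: none (0 points).
  x = 5: rhs = 1, matching y values: 1, 18 (2 points).
  x = 6: rhs = 0, matching y values: 0 (1 points).
  x = 7: rhs = 16, matching y values: 4, 15 (2 points).
  x = 8: rhs = 17, matching y values: 6, 13 (2 points).
  x = 9: rhs = 9, matching y values: 3, 16 (2 points).
  x = 10: rhs = 17, matching y values: 6, 13 (2 points).
  x = 11: rhs = 9, matching y values: 3, 16 (2 points).
  x = 12: rhs = 10, matching y values: none (0 points).
  x = 13: rhs = 7, matching y values: 8, 11 (2 points).
  x = 14: rhs = 6, matching y values: 5, 14 (2 points).
  x = 15: rhs = 13, matching y values: none (0 points).
  x = 16: rhs = 15, matching y values: none (0 points).
  x = 17: rhs = 18, matching y values: none (0 points).
  x = 18: rhs = 9, matching y values: 3, 16 (2 points).
Total affine count: 23.
Full point count |E(F_19)| = 23 + 1 = 24.
Hasse bound: |24 − (19+1)| = |4| = 4 ≤ 2√19 ≈ 8.7178 ✓.


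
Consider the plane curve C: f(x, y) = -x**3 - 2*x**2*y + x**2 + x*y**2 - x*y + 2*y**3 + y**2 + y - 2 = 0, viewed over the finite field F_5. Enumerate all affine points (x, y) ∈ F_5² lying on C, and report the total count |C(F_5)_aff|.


Affine F_5-points: {(0, 2), (1, 1), (1, 4), (2, 1), (3, 0), (3, 3), (4, 0)}; count = 7.

For each of the 25 pairs (x, y) ∈ F_5², evaluate f(x, y) mod 5. Record the zeros.
  x = 0: [0↦3, 1↦2, 2↦0, 3↦4, 4↦1]  zeros at y ∈ {2}
  x = 1: [0↦3, 1↦0, 2↦3, 3↦4, 4↦0]  zeros at y ∈ {1, 4}
  x = 2: [0↦4, 1↦0, 2↦4, 3↦3, 4↦4]  zeros at y ∈ {1}
  x = 3: [0↦0, 1↦1, 2↦2, 3↦0, 4↦2]  zeros at y ∈ {0, 3}
  x = 4: [0↦0, 1↦2, 2↦1, 3↦4, 4↦3]  zeros at y ∈ {0}
Collecting zeros: affine points = {(0, 2), (1, 1), (1, 4), (2, 1), (3, 0), (3, 3), (4, 0)}.
Total count |C(F_5)_aff| = 7.


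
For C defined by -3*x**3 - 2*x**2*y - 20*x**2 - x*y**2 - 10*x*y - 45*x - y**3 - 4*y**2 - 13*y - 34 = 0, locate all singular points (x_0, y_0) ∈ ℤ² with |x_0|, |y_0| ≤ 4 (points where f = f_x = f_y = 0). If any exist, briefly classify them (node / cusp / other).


Singular points: {(-2, -1)}; classification: cusp.

Compute partial derivatives:
  f_x = -9*x**2 - 4*x*y - 40*x - y**2 - 10*y - 45.
  f_y = -2*x**2 - 2*x*y - 10*x - 3*y**2 - 8*y - 13.
Scan x_0 ∈ {−4, ..., 4}. For each x_0, f_y(x_0, y) is a polynomial in y; find its integer roots y ∈ {−4, ..., 4}, then test f_x and f at those candidates.
  x = -4: f_y(-4, y) = -3*y**2 - 5; no integer root y with |y| ≤ 4.
  x = -3: f_y(-3, y) = -3*y**2 - 2*y - 1; no integer root y with |y| ≤ 4.
  x = -2: f_y(-2, y) = -3*y**2 - 4*y - 1; vanishes at y ∈ {-1}. (-2, -1): f_x = 0, f = 0 — SINGULAR.
  x = -1: f_y(-1, y) = -3*y**2 - 6*y - 5; no integer root y with |y| ≤ 4.
  x = 0: f_y(0, y) = -3*y**2 - 8*y - 13; no integer root y with |y| ≤ 4.
  x = 1: f_y(1, y) = -3*y**2 - 10*y - 25; no integer root y with |y| ≤ 4.
  x = 2: f_y(2, y) = -3*y**2 - 12*y - 41; no integer root y with |y| ≤ 4.
  x = 3: f_y(3, y) = -3*y**2 - 14*y - 61; no integer root y with |y| ≤ 4.
  x = 4: f_y(4, y) = -3*y**2 - 16*y - 85; no integer root y with |y| ≤ 4.
Only singular point on the grid: (-2, -1).
Classify: substitute x = -2 + u, y = -1 + v and expand: f = -3*u**3 - 2*u**2*v - u*v**2 - v**3 + v**2.
No constant or linear terms (consistent with a singular point). Quadratic part: v**2. Cubic part: -3*u**3 - 2*u**2*v - u*v**2 - v**3.
The quadratic part v**2 is a perfect square, so there is a single (double) tangent line v = 0, i.e. y = -1. Restricting the cubic part to that line (v = 0) leaves -3*u**3 ≠ 0, so f is not divisible by v and the branch is v² ≈ 3*u**3 to lowest order — this is a cusp.
Classification: cusp.


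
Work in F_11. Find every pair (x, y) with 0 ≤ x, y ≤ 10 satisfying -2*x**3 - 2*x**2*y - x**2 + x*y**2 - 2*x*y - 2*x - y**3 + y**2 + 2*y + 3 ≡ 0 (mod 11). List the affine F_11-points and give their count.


Affine F_11-points: {(0, 6), (0, 8), (0, 9), (2, 4), (2, 5), (3, 0), (3, 4), (5, 3), (5, 7), (7, 4), (7, 5), (7, 10), (10, 6)}; count = 13.

For each of the 121 pairs (x, y) ∈ F_11², evaluate f(x, y) mod 11. Record the zeros.
  x = 0: [0↦3, 1↦5, 2↦3, 3↦2, 4↦7, 5↦1, 6↦0, 7↦9, 8↦0, 9↦0, 10↦3]  zeros at y ∈ {6, 8, 9}
  x = 1: [0↦9, 1↦8, 2↦5, 3↦5, 4↦2, 5↦1, 6↦7, 7↦3, 8↦5, 9↦7, 10↦3]  zeros at y ∈ ∅
  x = 2: [0↦1, 1↦4, 2↦7, 3↦4, 4↦0, 5↦0, 6↦9, 7↦10, 8↦8, 9↦8, 10↦4]  zeros at y ∈ {4, 5}
  x = 3: [0↦0, 1↦3, 2↦8, 3↦9, 4↦0, 5↦8, 6↦5, 7↦7, 8↦8, 9↦2, 10↦5]  zeros at y ∈ {0, 4}
  x = 4: [0↦5, 1↦4, 2↦7, 3↦8, 4↦1, 5↦2, 6↦5, 7↦4, 8↦4, 9↦10, 10↦5]  zeros at y ∈ ∅
  x = 5: [0↦4, 1↦6, 2↦3, 3↦0, 4↦2, 5↦3, 6↦8, 7↦0, 8↦6, 9↦9, 10↦3]  zeros at y ∈ {3, 7}
  x = 6: [0↦7, 1↦8, 2↦6, 3↦6, 4↦2, 5↦10, 6↦2, 7↦5, 8↦2, 9↦9, 10↦9]  zeros at y ∈ ∅
  x = 7: [0↦2, 1↦9, 2↦4, 3↦3, 4↦0, 5↦0, 6↦8, 7↦7, 8↦2, 9↦9, 10↦0]  zeros at y ∈ {4, 5, 10}
  x = 8: [0↦10, 1↦8, 2↦7, 3↦1, 4↦6, 5↦5, 6↦3, 7↦5, 8↦5, 9↦8, 10↦8]  zeros at y ∈ ∅
  x = 9: [0↦8, 1↦4, 2↦3, 3↦10, 4↦8, 5↦2, 6↦8, 7↦9, 8↦10, 9↦5, 10↦10]  zeros at y ∈ ∅
  x = 10: [0↦6, 1↦7, 2↦2, 3↦7, 4↦5, 5↦1, 6↦0, 7↦7, 8↦5, 9↦10, 10↦5]  zeros at y ∈ {6}
Collecting zeros: affine points = {(0, 6), (0, 8), (0, 9), (2, 4), (2, 5), (3, 0), (3, 4), (5, 3), (5, 7), (7, 4), (7, 5), (7, 10), (10, 6)}.
Total count |C(F_11)_aff| = 13.


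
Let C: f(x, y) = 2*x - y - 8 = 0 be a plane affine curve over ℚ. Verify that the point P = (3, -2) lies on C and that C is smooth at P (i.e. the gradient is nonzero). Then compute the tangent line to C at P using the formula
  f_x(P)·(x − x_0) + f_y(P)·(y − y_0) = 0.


Tangent line at P: 2*x - y - 8 = 0.

Step 1: f(3, -2) = 0, so P lies on C.
Step 2: partial derivatives
  f_x(x, y) = 2, f_y(x, y) = -1.
  f_x(P) = 2, f_y(P) = -1 (gradient nonzero, so P is smooth).
Step 3: tangent line at P: 2·(x − 3) + -1·(y − -2) = 0.
Expanding: 2*x - y - 8 = 0.
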